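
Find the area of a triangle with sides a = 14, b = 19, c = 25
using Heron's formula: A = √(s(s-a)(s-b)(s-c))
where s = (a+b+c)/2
s = (14 + 19 + 25)/2 = 58/2 = 29
s − a = 15, s − b = 10, s − c = 4
s(s−a)(s−b)(s−c) = 29·15·10·4 = 17400
Area = √17400 ≈ 131.909

s = 29.0, Area = 131.9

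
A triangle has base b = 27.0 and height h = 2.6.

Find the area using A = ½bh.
A = ½·b·h = ½·27.0·2.6 = ½·70.2 = 35.1

Area = 35.1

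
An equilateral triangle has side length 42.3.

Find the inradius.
r = Area/s with s the semi-perimeter.
Area = (√3/4)·42.3² = (√3/4)·1789.29 ≈ 0.433013·1789.29 ≈ 774.785
s = 3·42.3/2 = 63.45
r ≈ 774.785/63.45 ≈ 12.211
(Equivalently r = side/(2√3) = 42.3/3.4641 ≈ 12.211.)

r = 12.21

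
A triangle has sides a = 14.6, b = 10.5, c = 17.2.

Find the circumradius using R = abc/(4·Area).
First find the area with Heron's formula.
s = (14.6 + 10.5 + 17.2)/2 = 21.15
Area = √(s(s−a)(s−b)(s−c)) = √(21.15·6.55·10.65·3.95) ≈ √5827.72 ≈ 76.3395
abc = 14.6·10.5·17.2 = 2636.76
R = abc/(4·Area) ≈ 2636.76/(4·76.3395) = 2636.76/305.358 ≈ 8.63498

R = 8.635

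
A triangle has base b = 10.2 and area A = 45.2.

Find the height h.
A = ½·b·h  ⇒  h = 2A/b = 2·45.2/10.2 = 90.4/10.2 ≈ 8.86275

h = 8.863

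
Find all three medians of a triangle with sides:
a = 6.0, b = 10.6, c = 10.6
Median formula: m_a = ½√(2b² + 2c² − a²) (and cyclically). a² = 36, b² = 112.36, c² = 112.36.
m_a = ½√(2·112.36 + 2·112.36 − 36) = ½√413.44 ≈ ½·20.3332 ≈ 10.1666
m_b = ½√(2·36 + 2·112.36 − 112.36) = ½√184.36 ≈ ½·13.5779 ≈ 6.78896
m_c = ½√(2·36 + 2·112.36 − 112.36) = ½√184.36 ≈ ½·13.5779 ≈ 6.78896

m_a = 10.17, m_b = 6.789, m_c = 6.789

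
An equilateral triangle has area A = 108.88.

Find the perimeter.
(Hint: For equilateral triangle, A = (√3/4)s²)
A = (√3/4)s²  ⇒  s² = 4A/√3 = 4·108.88/√3 = 435.52/1.73205 ≈ 251.448
s ≈ √251.448 ≈ 15.8571
Perimeter = 3s ≈ 3·15.8571 ≈ 47.5713

Perimeter = 47.57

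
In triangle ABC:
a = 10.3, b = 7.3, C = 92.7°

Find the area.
Two sides and the included angle (SAS): A = ½·a·b·sin(C) = ½·10.3·7.3·sin(92.7°)
sin(92.7°) ≈ 0.99889
A ≈ ½·75.19·0.99889 = 37.595·0.99889 ≈ 37.5533

Area = 37.55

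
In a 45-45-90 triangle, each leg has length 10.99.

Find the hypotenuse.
In a 45-45-90 triangle the sides are in ratio 1 : 1 : √2, so hypotenuse = leg·√2.
Hypotenuse = 10.99·√2 ≈ 10.99·1.41421 ≈ 15.5422

Hypotenuse = 10.99√2 = 15.54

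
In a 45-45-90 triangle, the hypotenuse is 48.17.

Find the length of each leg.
In a 45-45-90 triangle hypotenuse = leg·√2, so leg = hypotenuse/√2.
Leg = 48.17/√2 ≈ 48.17/1.41421 ≈ 34.0613

Each leg = 34.06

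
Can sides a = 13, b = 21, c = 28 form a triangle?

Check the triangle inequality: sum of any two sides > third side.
a + b vs c: 13 + 21 = 34 > 28  ✓
a + c vs b: 13 + 28 = 41 > 21  ✓
b + c vs a: 21 + 28 = 49 > 13  ✓

Yes, triangle inequality satisfied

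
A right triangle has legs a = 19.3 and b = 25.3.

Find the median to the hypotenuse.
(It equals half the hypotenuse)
Hypotenuse c = √(a² + b²) = √(372.49 + 640.09) = √1012.58 ≈ 31.8211
Median to hypotenuse = c/2 ≈ 31.8211/2 ≈ 15.9105

Median = 15.91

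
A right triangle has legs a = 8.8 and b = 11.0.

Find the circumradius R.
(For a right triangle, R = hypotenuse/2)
Hypotenuse c = √(a² + b²) = √(77.44 + 121) = √198.44 ≈ 14.0869
R = c/2 ≈ 14.0869/2 ≈ 7.04344

R = 7.043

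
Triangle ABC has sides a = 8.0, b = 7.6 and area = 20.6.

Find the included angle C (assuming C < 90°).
Area = ½·a·b·sin(C)  ⇒  sin(C) = 2·Area/(a·b) = 2·20.6/(8.0·7.6) = 41.2/60.8 ≈ 0.677632
C = arcsin(0.677632) ≈ 42.6588° (taking the acute solution since C < 90°)

C = 42.66°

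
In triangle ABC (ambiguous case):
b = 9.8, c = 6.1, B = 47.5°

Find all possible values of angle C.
b/sin(B) = c/sin(C)  ⇒  sin(C) = c·sin(B)/b = 6.1·sin(47.5°)/9.8
sin(47.5°) ≈ 0.737277
sin(C) ≈ 6.1·0.737277/9.8 ≈ 4.49739/9.8 ≈ 0.458918
Candidate 1: C₁ = arcsin(0.458918) ≈ 27.3173°  →  A = 180° − 47.5° − 27.3173° ≈ 105.183° > 0, valid
Candidate 2: C₂ = 180° − C₁ ≈ 152.683°  →  A = 180° − 47.5° − 152.683° ≈ -20.1827° ≤ 0, not a valid triangle

C = 27.32° (one solution)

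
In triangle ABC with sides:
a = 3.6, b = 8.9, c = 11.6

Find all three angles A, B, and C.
Law of cosines for each angle (a² = 12.96, b² = 79.21, c² = 134.56):
cos(A) = (b² + c² − a²)/(2bc) = (79.21 + 134.56 − 12.96)/(2·8.9·11.6) = 200.81/206.48 ≈ 0.97254  ⇒  A ≈ 13.4583°
cos(B) = (a² + c² − b²)/(2ac) = (12.96 + 134.56 − 79.21)/(2·3.6·11.6) = 68.31/83.52 ≈ 0.817888  ⇒  B ≈ 35.1261°
cos(C) = (a² + b² − c²)/(2ab) = (12.96 + 79.21 − 134.56)/(2·3.6·8.9) = -42.39/64.08 ≈ -0.661517  ⇒  C ≈ 131.416°
Check: A + B + C ≈ 180°

A = 13.46°, B = 35.13°, C = 131.4°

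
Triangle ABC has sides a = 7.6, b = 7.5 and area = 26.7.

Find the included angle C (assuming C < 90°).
Area = ½·a·b·sin(C)  ⇒  sin(C) = 2·Area/(a·b) = 2·26.7/(7.6·7.5) = 53.4/57 ≈ 0.936842
C = arcsin(0.936842) ≈ 69.5278° (taking the acute solution since C < 90°)

C = 69.53°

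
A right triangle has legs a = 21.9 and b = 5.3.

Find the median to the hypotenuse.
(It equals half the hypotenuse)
Hypotenuse c = √(a² + b²) = √(479.61 + 28.09) = √507.7 ≈ 22.5322
Median to hypotenuse = c/2 ≈ 22.5322/2 ≈ 11.2661

Median = 11.27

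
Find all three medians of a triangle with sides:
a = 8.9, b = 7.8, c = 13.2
Median formula: m_a = ½√(2b² + 2c² − a²) (and cyclically). a² = 79.21, b² = 60.84, c² = 174.24.
m_a = ½√(2·60.84 + 2·174.24 − 79.21) = ½√390.95 ≈ ½·19.7725 ≈ 9.88623
m_b = ½√(2·79.21 + 2·174.24 − 60.84) = ½√446.06 ≈ ½·21.1201 ≈ 10.5601
m_c = ½√(2·79.21 + 2·60.84 − 174.24) = ½√105.86 ≈ ½·10.2888 ≈ 5.14441

m_a = 9.886, m_b = 10.56, m_c = 5.144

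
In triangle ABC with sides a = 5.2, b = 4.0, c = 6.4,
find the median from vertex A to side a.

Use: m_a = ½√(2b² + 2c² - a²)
m_a = ½√(2·4.0² + 2·6.4² − 5.2²) = ½√(2·16 + 2·40.96 − 27.04) = ½√(32 + 81.92 − 27.04) = ½√86.88
√86.88 ≈ 9.32094, so m_a ≈ 4.66047

m_a = 4.66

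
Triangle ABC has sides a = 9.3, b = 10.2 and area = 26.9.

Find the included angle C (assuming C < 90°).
Area = ½·a·b·sin(C)  ⇒  sin(C) = 2·Area/(a·b) = 2·26.9/(9.3·10.2) = 53.8/94.86 ≈ 0.567152
C = arcsin(0.567152) ≈ 34.5518° (taking the acute solution since C < 90°)

C = 34.55°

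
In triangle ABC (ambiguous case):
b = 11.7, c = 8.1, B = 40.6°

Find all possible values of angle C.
b/sin(B) = c/sin(C)  ⇒  sin(C) = c·sin(B)/b = 8.1·sin(40.6°)/11.7
sin(40.6°) ≈ 0.650774
sin(C) ≈ 8.1·0.650774/11.7 ≈ 5.27127/11.7 ≈ 0.450536
Candidate 1: C₁ = arcsin(0.450536) ≈ 26.7781°  →  A = 180° − 40.6° − 26.7781° ≈ 112.622° > 0, valid
Candidate 2: C₂ = 180° − C₁ ≈ 153.222°  →  A = 180° − 40.6° − 153.222° ≈ -13.8219° ≤ 0, not a valid triangle

C = 26.78° (one solution)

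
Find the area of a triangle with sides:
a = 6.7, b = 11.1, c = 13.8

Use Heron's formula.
s = (6.7 + 11.1 + 13.8)/2 = 31.6/2 = 15.8
s − a = 9.1, s − b = 4.7, s − c = 2
s(s−a)(s−b)(s−c) = 15.8·9.1·4.7·2 ≈ 1351.53
Area = √1351.53 ≈ 36.7632

Area = 36.76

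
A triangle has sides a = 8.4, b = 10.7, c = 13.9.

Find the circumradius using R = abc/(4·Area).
First find the area with Heron's formula.
s = (8.4 + 10.7 + 13.9)/2 = 16.5
Area = √(s(s−a)(s−b)(s−c)) = √(16.5·8.1·5.8·2.6) ≈ √2015.44 ≈ 44.8937
abc = 8.4·10.7·13.9 = 1249.332
R = abc/(4·Area) ≈ 1249.332/(4·44.8937) = 1249.332/179.575 ≈ 6.95717

R = 6.957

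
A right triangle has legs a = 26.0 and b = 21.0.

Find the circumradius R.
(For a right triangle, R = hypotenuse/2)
Hypotenuse c = √(a² + b²) = √(676 + 441) = √1117 ≈ 33.4215
R = c/2 ≈ 33.4215/2 ≈ 16.7108

R = 16.71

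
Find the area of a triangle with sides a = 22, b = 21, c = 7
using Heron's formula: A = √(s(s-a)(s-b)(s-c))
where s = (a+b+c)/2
s = (22 + 21 + 7)/2 = 50/2 = 25
s − a = 3, s − b = 4, s − c = 18
s(s−a)(s−b)(s−c) = 25·3·4·18 = 5400
Area = √5400 ≈ 73.4847

s = 25.0, Area = 73.48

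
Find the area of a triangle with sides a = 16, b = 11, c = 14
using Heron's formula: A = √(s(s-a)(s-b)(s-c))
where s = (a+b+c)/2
s = (16 + 11 + 14)/2 = 41/2 = 20.5
s − a = 4.5, s − b = 9.5, s − c = 6.5
s(s−a)(s−b)(s−c) = 20.5·4.5·9.5·6.5 = 5696.4375
Area = √5696.4375 ≈ 75.4747

s = 20.5, Area = 75.47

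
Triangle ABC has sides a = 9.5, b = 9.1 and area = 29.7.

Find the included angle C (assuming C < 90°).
Area = ½·a·b·sin(C)  ⇒  sin(C) = 2·Area/(a·b) = 2·29.7/(9.5·9.1) = 59.4/86.45 ≈ 0.687102
C = arcsin(0.687102) ≈ 43.4012° (taking the acute solution since C < 90°)

C = 43.4°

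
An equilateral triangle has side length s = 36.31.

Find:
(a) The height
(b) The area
(a) The height splits the triangle into two 30-60-90 halves: h = s·√3/2 = 36.31·1.73205/2 ≈ 62.8908/2 ≈ 31.4454
(b) Area = (√3/4)·s² = (√3/4)·36.31² = (√3/4)·1318.4161 ≈ 0.433013·1318.4161 ≈ 570.891

Height = 31.45, Area = 570.9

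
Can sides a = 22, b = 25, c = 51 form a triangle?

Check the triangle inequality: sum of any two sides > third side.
a + b vs c: 22 + 25 = 47 ≤ 51  ✗
a + c vs b: 22 + 51 = 73 > 25  ✓
b + c vs a: 25 + 51 = 76 > 22  ✓

No: 22 + 25 = 47 is not > 51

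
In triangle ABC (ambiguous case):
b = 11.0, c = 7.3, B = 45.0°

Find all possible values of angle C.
b/sin(B) = c/sin(C)  ⇒  sin(C) = c·sin(B)/b = 7.3·sin(45.0°)/11.0
sin(45.0°) ≈ 0.707107
sin(C) ≈ 7.3·0.707107/11.0 ≈ 5.16188/11.0 ≈ 0.469262
Candidate 1: C₁ = arcsin(0.469262) ≈ 27.9864°  →  A = 180° − 45.0° − 27.9864° ≈ 107.014° > 0, valid
Candidate 2: C₂ = 180° − C₁ ≈ 152.014°  →  A = 180° − 45.0° − 152.014° ≈ -17.0136° ≤ 0, not a valid triangle

C = 27.99° (one solution)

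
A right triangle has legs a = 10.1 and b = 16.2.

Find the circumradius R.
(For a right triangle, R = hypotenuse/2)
Hypotenuse c = √(a² + b²) = √(102.01 + 262.44) = √364.45 ≈ 19.0906
R = c/2 ≈ 19.0906/2 ≈ 9.54529

R = 9.545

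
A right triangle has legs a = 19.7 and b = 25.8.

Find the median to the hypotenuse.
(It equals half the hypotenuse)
Hypotenuse c = √(a² + b²) = √(388.09 + 665.64) = √1053.73 ≈ 32.4612
Median to hypotenuse = c/2 ≈ 32.4612/2 ≈ 16.2306

Median = 16.23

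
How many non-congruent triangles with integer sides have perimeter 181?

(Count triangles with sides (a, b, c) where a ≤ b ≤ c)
Let a ≤ b ≤ c with a + b + c = 181. The only binding inequality is a + b > c, i.e. 181 − c > c, so c < 181/2; and c ≥ 181/3 since c is the largest side.
So 61 ≤ c ≤ 90. For each c, b runs from ⌈(181 − c)/2⌉ up to c (then a = 181 − b − c satisfies 1 ≤ a ≤ b automatically), giving c − ⌈(181 − c)/2⌉ + 1 choices.
Summing over c: 2 + 3 + 5 + 6 + … + 44 + 45  (30 terms, c = 61, …, 90) = 705
Check (closed form: nearest integer to p²/48 for even p, (p+3)²/48 for odd p): (181+3)²/48 = 184²/48 = 33856/48 ≈ 705.33 → 705

705 triangles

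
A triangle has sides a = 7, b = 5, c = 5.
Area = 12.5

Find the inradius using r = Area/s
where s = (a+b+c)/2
s = (7 + 5 + 5)/2 = 17/2 = 8.5
r = Area/s = 12.5/8.5 ≈ 1.47059

r = 1.471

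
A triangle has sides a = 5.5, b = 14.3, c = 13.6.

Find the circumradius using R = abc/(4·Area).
First find the area with Heron's formula.
s = (5.5 + 14.3 + 13.6)/2 = 16.7
Area = √(s(s−a)(s−b)(s−c)) = √(16.7·11.2·2.4·3.1) ≈ √1391.58 ≈ 37.3039
abc = 5.5·14.3·13.6 = 1069.64
R = abc/(4·Area) ≈ 1069.64/(4·37.3039) = 1069.64/149.215 ≈ 7.16843

R = 7.168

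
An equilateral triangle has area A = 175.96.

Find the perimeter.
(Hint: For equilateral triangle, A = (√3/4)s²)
A = (√3/4)s²  ⇒  s² = 4A/√3 = 4·175.96/√3 = 703.84/1.73205 ≈ 406.362
s ≈ √406.362 ≈ 20.1584
Perimeter = 3s ≈ 3·20.1584 ≈ 60.4753

Perimeter = 60.48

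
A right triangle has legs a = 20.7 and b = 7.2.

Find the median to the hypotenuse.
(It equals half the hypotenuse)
Hypotenuse c = √(a² + b²) = √(428.49 + 51.84) = √480.33 ≈ 21.9164
Median to hypotenuse = c/2 ≈ 21.9164/2 ≈ 10.9582

Median = 10.96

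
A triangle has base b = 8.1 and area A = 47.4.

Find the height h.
A = ½·b·h  ⇒  h = 2A/b = 2·47.4/8.1 = 94.8/8.1 ≈ 11.7037

h = 11.7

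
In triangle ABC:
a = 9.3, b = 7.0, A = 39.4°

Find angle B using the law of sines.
a/sin(A) = b/sin(B)  ⇒  sin(B) = b·sin(A)/a = 7.0·sin(39.4°)/9.3
sin(39.4°) ≈ 0.634731
sin(B) ≈ 7.0·0.634731/9.3 ≈ 4.44311/9.3 ≈ 0.477754
B = arcsin(0.477754) ≈ 28.5388°
(Since b ≤ a we need B ≤ A, so the obtuse alternative 180° − 28.5388° ≈ 151.461° is rejected.)

B = 28.54°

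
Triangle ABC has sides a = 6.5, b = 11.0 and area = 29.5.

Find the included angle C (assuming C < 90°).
Area = ½·a·b·sin(C)  ⇒  sin(C) = 2·Area/(a·b) = 2·29.5/(6.5·11.0) = 59/71.5 ≈ 0.825175
C = arcsin(0.825175) ≈ 55.6062° (taking the acute solution since C < 90°)

C = 55.61°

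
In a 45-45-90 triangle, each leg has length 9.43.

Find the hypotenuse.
In a 45-45-90 triangle the sides are in ratio 1 : 1 : √2, so hypotenuse = leg·√2.
Hypotenuse = 9.43·√2 ≈ 9.43·1.41421 ≈ 13.336

Hypotenuse = 9.43√2 = 13.34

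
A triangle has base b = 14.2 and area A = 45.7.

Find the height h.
A = ½·b·h  ⇒  h = 2A/b = 2·45.7/14.2 = 91.4/14.2 ≈ 6.43662

h = 6.437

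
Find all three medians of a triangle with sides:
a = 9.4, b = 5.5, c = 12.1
Median formula: m_a = ½√(2b² + 2c² − a²) (and cyclically). a² = 88.36, b² = 30.25, c² = 146.41.
m_a = ½√(2·30.25 + 2·146.41 − 88.36) = ½√264.96 ≈ ½·16.2776 ≈ 8.1388
m_b = ½√(2·88.36 + 2·146.41 − 30.25) = ½√439.29 ≈ ½·20.9592 ≈ 10.4796
m_c = ½√(2·88.36 + 2·30.25 − 146.41) = ½√90.81 ≈ ½·9.52943 ≈ 4.76471

m_a = 8.139, m_b = 10.48, m_c = 4.765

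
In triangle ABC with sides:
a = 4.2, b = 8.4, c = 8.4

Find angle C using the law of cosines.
c² = a² + b² − 2ab·cos(C)  ⇒  cos(C) = (a² + b² − c²)/(2ab)
cos(C) = (4.2² + 8.4² − 8.4²)/(2·4.2·8.4) = (17.64 + 70.56 − 70.56)/70.56 = 17.64/70.56 ≈ 0.25
C = arccos(0.25) ≈ 75.5225°

C = 75.52°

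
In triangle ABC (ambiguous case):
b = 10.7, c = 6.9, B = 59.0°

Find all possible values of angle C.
b/sin(B) = c/sin(C)  ⇒  sin(C) = c·sin(B)/b = 6.9·sin(59.0°)/10.7
sin(59.0°) ≈ 0.857167
sin(C) ≈ 6.9·0.857167/10.7 ≈ 5.91445/10.7 ≈ 0.552753
Candidate 1: C₁ = arcsin(0.552753) ≈ 33.5561°  →  A = 180° − 59.0° − 33.5561° ≈ 87.4439° > 0, valid
Candidate 2: C₂ = 180° − C₁ ≈ 146.444°  →  A = 180° − 59.0° − 146.444° ≈ -25.4439° ≤ 0, not a valid triangle

C = 33.56° (one solution)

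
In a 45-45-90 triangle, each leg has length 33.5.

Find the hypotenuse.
In a 45-45-90 triangle the sides are in ratio 1 : 1 : √2, so hypotenuse = leg·√2.
Hypotenuse = 33.5·√2 ≈ 33.5·1.41421 ≈ 47.3762

Hypotenuse = 33.5√2 = 47.38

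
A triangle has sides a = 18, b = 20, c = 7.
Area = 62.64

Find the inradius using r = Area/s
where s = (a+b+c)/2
s = (18 + 20 + 7)/2 = 45/2 = 22.5
r = Area/s = 62.64/22.5 ≈ 2.784

r = 2.784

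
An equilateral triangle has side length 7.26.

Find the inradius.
r = Area/s with s the semi-perimeter.
Area = (√3/4)·7.26² = (√3/4)·52.7076 ≈ 0.433013·52.7076 ≈ 22.8231
s = 3·7.26/2 = 10.89
r ≈ 22.8231/10.89 ≈ 2.09578
(Equivalently r = side/(2√3) = 7.26/3.4641 ≈ 2.09578.)

r = 2.096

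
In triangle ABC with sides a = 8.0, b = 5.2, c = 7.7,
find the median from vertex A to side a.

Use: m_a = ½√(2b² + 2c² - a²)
m_a = ½√(2·5.2² + 2·7.7² − 8.0²) = ½√(2·27.04 + 2·59.29 − 64) = ½√(54.08 + 118.58 − 64) = ½√108.66
√108.66 ≈ 10.424, so m_a ≈ 5.21201

m_a = 5.212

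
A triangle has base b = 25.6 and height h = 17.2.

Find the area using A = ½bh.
A = ½·b·h = ½·25.6·17.2 = ½·440.32 = 220.16

Area = 220.16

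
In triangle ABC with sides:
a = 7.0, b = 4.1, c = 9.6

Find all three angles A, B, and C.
Law of cosines for each angle (a² = 49, b² = 16.81, c² = 92.16):
cos(A) = (b² + c² − a²)/(2bc) = (16.81 + 92.16 − 49)/(2·4.1·9.6) = 59.97/78.72 ≈ 0.761814  ⇒  A ≈ 40.3756°
cos(B) = (a² + c² − b²)/(2ac) = (49 + 92.16 − 16.81)/(2·7.0·9.6) = 124.35/134.4 ≈ 0.925223  ⇒  B ≈ 22.298°
cos(C) = (a² + b² − c²)/(2ab) = (49 + 16.81 − 92.16)/(2·7.0·4.1) = -26.35/57.4 ≈ -0.459059  ⇒  C ≈ 117.326°
Check: A + B + C ≈ 180°

A = 40.38°, B = 22.3°, C = 117.3°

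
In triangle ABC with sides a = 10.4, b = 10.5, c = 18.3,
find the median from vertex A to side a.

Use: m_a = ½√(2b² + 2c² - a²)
m_a = ½√(2·10.5² + 2·18.3² − 10.4²) = ½√(2·110.25 + 2·334.89 − 108.16) = ½√(220.5 + 669.78 − 108.16) = ½√782.12
√782.12 ≈ 27.9664, so m_a ≈ 13.9832

m_a = 13.98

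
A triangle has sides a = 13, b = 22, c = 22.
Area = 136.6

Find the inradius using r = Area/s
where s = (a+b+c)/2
s = (13 + 22 + 22)/2 = 57/2 = 28.5
r = Area/s = 136.6/28.5 ≈ 4.79298

r = 4.793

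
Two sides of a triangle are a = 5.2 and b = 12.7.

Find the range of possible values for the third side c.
Triangle inequality: |a − b| < c < a + b
|a − b| = |5.2 − 12.7| = 7.5
a + b = 5.2 + 12.7 = 17.9

7.5 < c < 17.9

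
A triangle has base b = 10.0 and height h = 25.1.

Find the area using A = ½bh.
A = ½·b·h = ½·10.0·25.1 = ½·251 = 125.5

Area = 125.5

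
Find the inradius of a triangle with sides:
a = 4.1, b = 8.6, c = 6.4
r = Area/s where s is the semi-perimeter.
s = (4.1 + 8.6 + 6.4)/2 = 19.1/2 = 9.55
Area = √(s(s−a)(s−b)(s−c)) = √(9.55·5.45·0.95·3.15) ≈ √155.752 ≈ 12.4801
r ≈ 12.4801/9.55 ≈ 1.30681

r = 1.307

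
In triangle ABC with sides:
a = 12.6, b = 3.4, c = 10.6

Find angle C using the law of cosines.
c² = a² + b² − 2ab·cos(C)  ⇒  cos(C) = (a² + b² − c²)/(2ab)
cos(C) = (12.6² + 3.4² − 10.6²)/(2·12.6·3.4) = (158.76 + 11.56 − 112.36)/85.68 = 57.96/85.68 ≈ 0.676471
C = arccos(0.676471) ≈ 47.4315°

C = 47.43°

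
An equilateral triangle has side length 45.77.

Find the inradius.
r = Area/s with s the semi-perimeter.
Area = (√3/4)·45.77² = (√3/4)·2094.8929 ≈ 0.433013·2094.8929 ≈ 907.115
s = 3·45.77/2 = 68.655
r ≈ 907.115/68.655 ≈ 13.2127
(Equivalently r = side/(2√3) = 45.77/3.4641 ≈ 13.2127.)

r = 13.21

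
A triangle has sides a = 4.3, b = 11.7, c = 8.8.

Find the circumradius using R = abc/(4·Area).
First find the area with Heron's formula.
s = (4.3 + 11.7 + 8.8)/2 = 12.4
Area = √(s(s−a)(s−b)(s−c)) = √(12.4·8.1·0.7·3.6) ≈ √253.109 ≈ 15.9094
abc = 4.3·11.7·8.8 = 442.728
R = abc/(4·Area) ≈ 442.728/(4·15.9094) = 442.728/63.6376 ≈ 6.95702

R = 6.957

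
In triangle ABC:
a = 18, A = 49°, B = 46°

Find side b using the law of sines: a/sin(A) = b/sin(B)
a/sin(A) = b/sin(B)  ⇒  b = a·sin(B)/sin(A) = 18·sin(46°)/sin(49°)
sin(46°) ≈ 0.71934, sin(49°) ≈ 0.75471
b ≈ 18·0.71934/0.75471 ≈ 12.9481/0.75471 ≈ 17.1564

b = 17.16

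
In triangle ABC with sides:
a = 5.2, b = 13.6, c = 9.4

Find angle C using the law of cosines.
c² = a² + b² − 2ab·cos(C)  ⇒  cos(C) = (a² + b² − c²)/(2ab)
cos(C) = (5.2² + 13.6² − 9.4²)/(2·5.2·13.6) = (27.04 + 184.96 − 88.36)/141.44 = 123.64/141.44 ≈ 0.874152
C = arccos(0.874152) ≈ 29.0553°

C = 29.06°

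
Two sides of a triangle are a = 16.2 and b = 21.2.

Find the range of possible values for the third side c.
Triangle inequality: |a − b| < c < a + b
|a − b| = |16.2 − 21.2| = 5
a + b = 16.2 + 21.2 = 37.4

5 < c < 37.4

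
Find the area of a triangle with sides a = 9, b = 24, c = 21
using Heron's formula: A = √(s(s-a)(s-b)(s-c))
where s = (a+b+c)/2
s = (9 + 24 + 21)/2 = 54/2 = 27
s − a = 18, s − b = 3, s − c = 6
s(s−a)(s−b)(s−c) = 27·18·3·6 = 8748
Area = √8748 ≈ 93.5307

s = 27.0, Area = 93.53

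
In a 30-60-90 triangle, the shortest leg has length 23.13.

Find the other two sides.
In a 30-60-90 triangle the sides are in ratio 1 : √3 : 2 (short leg : long leg : hypotenuse).
Long leg = 23.13·√3 ≈ 23.13·1.73205 ≈ 40.0623
Hypotenuse = 2·23.13 = 46.26

Long leg = 23.13√3 = 40.06, Hypotenuse = 46.26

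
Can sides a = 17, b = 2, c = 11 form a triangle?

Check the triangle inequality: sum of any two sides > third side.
a + b vs c: 17 + 2 = 19 > 11  ✓
a + c vs b: 17 + 11 = 28 > 2  ✓
b + c vs a: 2 + 11 = 13 ≤ 17  ✗

No: 2 + 11 = 13 is not > 17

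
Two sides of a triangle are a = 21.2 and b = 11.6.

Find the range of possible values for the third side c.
Triangle inequality: |a − b| < c < a + b
|a − b| = |21.2 − 11.6| = 9.6
a + b = 21.2 + 11.6 = 32.8

9.6 < c < 32.8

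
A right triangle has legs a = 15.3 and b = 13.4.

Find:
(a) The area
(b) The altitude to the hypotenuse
(a) The legs are perpendicular, so Area = ½·a·b = ½·15.3·13.4 = ½·205.02 = 102.51
(b) Hypotenuse c = √(a² + b²) = √(234.09 + 179.56) = √413.65 ≈ 20.3384
    Area = ½·c·h_c  ⇒  h_c = 2·Area/c = 205.02/20.3384 ≈ 10.0804

Area = 102.51, h_c = 10.08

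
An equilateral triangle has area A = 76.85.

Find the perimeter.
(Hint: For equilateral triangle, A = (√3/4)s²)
A = (√3/4)s²  ⇒  s² = 4A/√3 = 4·76.85/√3 = 307.4/1.73205 ≈ 177.477
s ≈ √177.477 ≈ 13.3221
Perimeter = 3s ≈ 3·13.3221 ≈ 39.9662

Perimeter = 39.97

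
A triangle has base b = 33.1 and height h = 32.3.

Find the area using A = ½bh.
A = ½·b·h = ½·33.1·32.3 = ½·1069.13 = 534.565

Area = 534.565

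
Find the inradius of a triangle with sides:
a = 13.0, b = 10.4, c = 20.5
r = Area/s where s is the semi-perimeter.
s = (13.0 + 10.4 + 20.5)/2 = 43.9/2 = 21.95
Area = √(s(s−a)(s−b)(s−c)) = √(21.95·8.95·11.55·1.45) ≈ √3290.09 ≈ 57.3593
r ≈ 57.3593/21.95 ≈ 2.61318

r = 2.613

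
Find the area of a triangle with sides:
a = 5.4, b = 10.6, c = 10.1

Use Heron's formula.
s = (5.4 + 10.6 + 10.1)/2 = 26.1/2 = 13.05
s − a = 7.65, s − b = 2.45, s − c = 2.95
s(s−a)(s−b)(s−c) = 13.05·7.65·2.45·2.95 ≈ 721.539
Area = √721.539 ≈ 26.8615

Area = 26.86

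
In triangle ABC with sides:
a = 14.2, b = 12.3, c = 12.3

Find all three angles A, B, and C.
Law of cosines for each angle (a² = 201.64, b² = 151.29, c² = 151.29):
cos(A) = (b² + c² − a²)/(2bc) = (151.29 + 151.29 − 201.64)/(2·12.3·12.3) = 100.94/302.58 ≈ 0.333598  ⇒  A ≈ 70.5127°
cos(B) = (a² + c² − b²)/(2ac) = (201.64 + 151.29 − 151.29)/(2·14.2·12.3) = 201.64/349.32 ≈ 0.577236  ⇒  B ≈ 54.7436°
cos(C) = (a² + b² − c²)/(2ab) = (201.64 + 151.29 − 151.29)/(2·14.2·12.3) = 201.64/349.32 ≈ 0.577236  ⇒  C ≈ 54.7436°
Check: A + B + C ≈ 180°

A = 70.51°, B = 54.74°, C = 54.74°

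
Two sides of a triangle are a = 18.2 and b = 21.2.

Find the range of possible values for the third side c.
Triangle inequality: |a − b| < c < a + b
|a − b| = |18.2 − 21.2| = 3
a + b = 18.2 + 21.2 = 39.4

3 < c < 39.4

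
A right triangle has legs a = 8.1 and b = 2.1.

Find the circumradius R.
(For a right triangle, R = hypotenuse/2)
Hypotenuse c = √(a² + b²) = √(65.61 + 4.41) = √70.02 ≈ 8.3678
R = c/2 ≈ 8.3678/2 ≈ 4.1839

R = 4.184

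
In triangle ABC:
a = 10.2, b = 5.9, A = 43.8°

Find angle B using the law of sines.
a/sin(A) = b/sin(B)  ⇒  sin(B) = b·sin(A)/a = 5.9·sin(43.8°)/10.2
sin(43.8°) ≈ 0.692143
sin(B) ≈ 5.9·0.692143/10.2 ≈ 4.08364/10.2 ≈ 0.400357
B = arcsin(0.400357) ≈ 23.6005°
(Since b ≤ a we need B ≤ A, so the obtuse alternative 180° − 23.6005° ≈ 156.399° is rejected.)

B = 23.6°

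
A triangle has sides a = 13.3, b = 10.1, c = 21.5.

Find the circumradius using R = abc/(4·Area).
First find the area with Heron's formula.
s = (13.3 + 10.1 + 21.5)/2 = 22.45
Area = √(s(s−a)(s−b)(s−c)) = √(22.45·9.15·12.35·0.95) ≈ √2410.06 ≈ 49.0924
abc = 13.3·10.1·21.5 = 2888.095
R = abc/(4·Area) ≈ 2888.095/(4·49.0924) = 2888.095/196.369 ≈ 14.7075

R = 14.71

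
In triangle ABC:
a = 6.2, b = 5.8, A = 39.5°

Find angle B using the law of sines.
a/sin(A) = b/sin(B)  ⇒  sin(B) = b·sin(A)/a = 5.8·sin(39.5°)/6.2
sin(39.5°) ≈ 0.636078
sin(B) ≈ 5.8·0.636078/6.2 ≈ 3.68925/6.2 ≈ 0.595041
B = arcsin(0.595041) ≈ 36.5155°
(Since b ≤ a we need B ≤ A, so the obtuse alternative 180° − 36.5155° ≈ 143.484° is rejected.)

B = 36.52°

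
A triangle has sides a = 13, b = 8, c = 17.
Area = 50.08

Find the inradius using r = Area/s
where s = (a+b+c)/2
s = (13 + 8 + 17)/2 = 38/2 = 19
r = Area/s = 50.08/19 ≈ 2.63579

r = 2.636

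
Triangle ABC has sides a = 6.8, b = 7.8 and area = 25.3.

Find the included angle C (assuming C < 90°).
Area = ½·a·b·sin(C)  ⇒  sin(C) = 2·Area/(a·b) = 2·25.3/(6.8·7.8) = 50.6/53.04 ≈ 0.953997
C = arcsin(0.953997) ≈ 72.5534° (taking the acute solution since C < 90°)

C = 72.55°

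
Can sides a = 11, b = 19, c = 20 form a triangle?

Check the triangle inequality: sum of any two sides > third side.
a + b vs c: 11 + 19 = 30 > 20  ✓
a + c vs b: 11 + 20 = 31 > 19  ✓
b + c vs a: 19 + 20 = 39 > 11  ✓

Yes, triangle inequality satisfied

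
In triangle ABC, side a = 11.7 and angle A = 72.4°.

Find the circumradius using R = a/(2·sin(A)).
R = a/(2·sin(A)) = 11.7/(2·sin(72.4°))
sin(72.4°) ≈ 0.953191
R ≈ 11.7/(2·0.953191) = 11.7/1.90638 ≈ 6.13728

R = 6.137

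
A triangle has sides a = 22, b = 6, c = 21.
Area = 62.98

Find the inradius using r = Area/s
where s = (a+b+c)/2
s = (22 + 6 + 21)/2 = 49/2 = 24.5
r = Area/s = 62.98/24.5 ≈ 2.57061

r = 2.571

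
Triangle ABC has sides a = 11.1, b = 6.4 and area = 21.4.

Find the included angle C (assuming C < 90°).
Area = ½·a·b·sin(C)  ⇒  sin(C) = 2·Area/(a·b) = 2·21.4/(11.1·6.4) = 42.8/71.04 ≈ 0.602477
C = arcsin(0.602477) ≈ 37.0475° (taking the acute solution since C < 90°)

C = 37.05°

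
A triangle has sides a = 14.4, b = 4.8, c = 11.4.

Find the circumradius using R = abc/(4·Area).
First find the area with Heron's formula.
s = (14.4 + 4.8 + 11.4)/2 = 15.3
Area = √(s(s−a)(s−b)(s−c)) = √(15.3·0.9·10.5·3.9) ≈ √563.881 ≈ 23.7462
abc = 14.4·4.8·11.4 = 787.968
R = abc/(4·Area) ≈ 787.968/(4·23.7462) = 787.968/94.9848 ≈ 8.29573

R = 8.296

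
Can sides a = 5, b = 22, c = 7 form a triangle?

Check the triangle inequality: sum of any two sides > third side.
a + b vs c: 5 + 22 = 27 > 7  ✓
a + c vs b: 5 + 7 = 12 ≤ 22  ✗
b + c vs a: 22 + 7 = 29 > 5  ✓

No: 5 + 7 = 12 is not > 22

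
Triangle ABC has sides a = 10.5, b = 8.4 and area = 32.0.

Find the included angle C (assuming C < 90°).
Area = ½·a·b·sin(C)  ⇒  sin(C) = 2·Area/(a·b) = 2·32.0/(10.5·8.4) = 64/88.2 ≈ 0.725624
C = arcsin(0.725624) ≈ 46.5207° (taking the acute solution since C < 90°)

C = 46.52°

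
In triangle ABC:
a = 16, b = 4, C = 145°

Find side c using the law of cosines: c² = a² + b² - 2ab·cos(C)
c² = 16² + 4² − 2·16·4·cos(145°)
cos(145°) ≈ -0.819152
c² ≈ 256 + 16 − 128·(-0.819152) ≈ 272 + 104.851 ≈ 376.851
c ≈ √376.851 ≈ 19.4127

c = 19.41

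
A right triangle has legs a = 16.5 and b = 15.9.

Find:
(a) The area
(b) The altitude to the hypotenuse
(a) The legs are perpendicular, so Area = ½·a·b = ½·16.5·15.9 = ½·262.35 = 131.175
(b) Hypotenuse c = √(a² + b²) = √(272.25 + 252.81) = √525.06 ≈ 22.9142
    Area = ½·c·h_c  ⇒  h_c = 2·Area/c = 262.35/22.9142 ≈ 11.4492

Area = 131.175, h_c = 11.45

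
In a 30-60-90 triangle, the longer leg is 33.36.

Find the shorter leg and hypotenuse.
In a 30-60-90 triangle the sides are in ratio 1 : √3 : 2, so short leg = long leg/√3 and hypotenuse = 2·(short leg).
Short leg = 33.36/√3 ≈ 33.36/1.73205 ≈ 19.2604
Hypotenuse = 2·19.2604 ≈ 38.5208

Short leg = 19.26, Hypotenuse = 38.52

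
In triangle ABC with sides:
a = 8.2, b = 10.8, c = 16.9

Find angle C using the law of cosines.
c² = a² + b² − 2ab·cos(C)  ⇒  cos(C) = (a² + b² − c²)/(2ab)
cos(C) = (8.2² + 10.8² − 16.9²)/(2·8.2·10.8) = (67.24 + 116.64 − 285.61)/177.12 = -101.73/177.12 ≈ -0.574356
C = arccos(-0.574356) ≈ 125.055°

C = 125.1°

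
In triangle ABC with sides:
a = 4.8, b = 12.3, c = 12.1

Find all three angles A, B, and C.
Law of cosines for each angle (a² = 23.04, b² = 151.29, c² = 146.41):
cos(A) = (b² + c² − a²)/(2bc) = (151.29 + 146.41 − 23.04)/(2·12.3·12.1) = 274.66/297.66 ≈ 0.922731  ⇒  A ≈ 22.6714°
cos(B) = (a² + c² − b²)/(2ac) = (23.04 + 146.41 − 151.29)/(2·4.8·12.1) = 18.16/116.16 ≈ 0.156336  ⇒  B ≈ 81.0057°
cos(C) = (a² + b² − c²)/(2ab) = (23.04 + 151.29 − 146.41)/(2·4.8·12.3) = 27.92/118.08 ≈ 0.23645  ⇒  C ≈ 76.3229°
Check: A + B + C ≈ 180°

A = 22.67°, B = 81.01°, C = 76.32°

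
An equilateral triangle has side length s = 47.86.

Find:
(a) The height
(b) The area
(a) The height splits the triangle into two 30-60-90 halves: h = s·√3/2 = 47.86·1.73205/2 ≈ 82.896/2 ≈ 41.448
(b) Area = (√3/4)·s² = (√3/4)·47.86² = (√3/4)·2290.5796 ≈ 0.433013·2290.5796 ≈ 991.85

Height = 41.45, Area = 991.9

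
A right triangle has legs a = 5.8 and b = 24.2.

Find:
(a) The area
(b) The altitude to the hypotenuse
(a) The legs are perpendicular, so Area = ½·a·b = ½·5.8·24.2 = ½·140.36 = 70.18
(b) Hypotenuse c = √(a² + b²) = √(33.64 + 585.64) = √619.28 ≈ 24.8853
    Area = ½·c·h_c  ⇒  h_c = 2·Area/c = 140.36/24.8853 ≈ 5.64027

Area = 70.18, h_c = 5.64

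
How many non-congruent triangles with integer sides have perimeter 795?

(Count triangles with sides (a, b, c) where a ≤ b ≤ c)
Let a ≤ b ≤ c with a + b + c = 795. The only binding inequality is a + b > c, i.e. 795 − c > c, so c < 795/2; and c ≥ 795/3 since c is the largest side.
So 265 ≤ c ≤ 397. For each c, b runs from ⌈(795 − c)/2⌉ up to c (then a = 795 − b − c satisfies 1 ≤ a ≤ b automatically), giving c − ⌈(795 − c)/2⌉ + 1 choices.
Summing over c: 1 + 2 + 4 + 5 + … + 197 + 199  (133 terms, c = 265, …, 397) = 13267
Check (closed form: nearest integer to p²/48 for even p, (p+3)²/48 for odd p): (795+3)²/48 = 798²/48 = 636804/48 ≈ 13266.75 → 13267

13267 triangles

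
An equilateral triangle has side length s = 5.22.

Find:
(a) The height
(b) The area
(a) The height splits the triangle into two 30-60-90 halves: h = s·√3/2 = 5.22·1.73205/2 ≈ 9.04131/2 ≈ 4.52065
(b) Area = (√3/4)·s² = (√3/4)·5.22² = (√3/4)·27.2484 ≈ 0.433013·27.2484 ≈ 11.7989

Height = 4.521, Area = 11.8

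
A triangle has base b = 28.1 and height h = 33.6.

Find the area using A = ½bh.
A = ½·b·h = ½·28.1·33.6 = ½·944.16 = 472.08

Area = 472.08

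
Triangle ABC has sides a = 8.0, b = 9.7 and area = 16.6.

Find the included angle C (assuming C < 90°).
Area = ½·a·b·sin(C)  ⇒  sin(C) = 2·Area/(a·b) = 2·16.6/(8.0·9.7) = 33.2/77.6 ≈ 0.427835
C = arcsin(0.427835) ≈ 25.3302° (taking the acute solution since C < 90°)

C = 25.33°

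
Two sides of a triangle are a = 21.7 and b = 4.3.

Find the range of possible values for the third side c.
Triangle inequality: |a − b| < c < a + b
|a − b| = |21.7 − 4.3| = 17.4
a + b = 21.7 + 4.3 = 26

17.4 < c < 26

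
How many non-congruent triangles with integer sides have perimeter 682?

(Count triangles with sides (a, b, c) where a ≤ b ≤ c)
Let a ≤ b ≤ c with a + b + c = 682. The only binding inequality is a + b > c, i.e. 682 − c > c, so c < 682/2; and c ≥ 682/3 since c is the largest side.
So 228 ≤ c ≤ 340. For each c, b runs from ⌈(682 − c)/2⌉ up to c (then a = 682 − b − c satisfies 1 ≤ a ≤ b automatically), giving c − ⌈(682 − c)/2⌉ + 1 choices.
Summing over c: 2 + 3 + 5 + 6 + … + 168 + 170  (113 terms, c = 228, …, 340) = 9690
Check (closed form: nearest integer to p²/48 for even p, (p+3)²/48 for odd p): 682²/48 = 465124/48 ≈ 9690.08 → 9690

9690 triangles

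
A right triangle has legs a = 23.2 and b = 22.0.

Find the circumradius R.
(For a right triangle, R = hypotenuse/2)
Hypotenuse c = √(a² + b²) = √(538.24 + 484) = √1022.24 ≈ 31.9725
R = c/2 ≈ 31.9725/2 ≈ 15.9862

R = 15.99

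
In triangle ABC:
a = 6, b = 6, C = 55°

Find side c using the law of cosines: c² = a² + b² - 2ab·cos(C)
c² = 6² + 6² − 2·6·6·cos(55°)
cos(55°) ≈ 0.573576
c² ≈ 36 + 36 − 72·(0.573576) ≈ 72 − 41.2975 ≈ 30.7025
c ≈ √30.7025 ≈ 5.54098

c = 5.541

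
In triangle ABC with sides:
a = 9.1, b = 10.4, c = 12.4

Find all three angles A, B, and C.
Law of cosines for each angle (a² = 82.81, b² = 108.16, c² = 153.76):
cos(A) = (b² + c² − a²)/(2bc) = (108.16 + 153.76 − 82.81)/(2·10.4·12.4) = 179.11/257.92 ≈ 0.69444  ⇒  A ≈ 46.0174°
cos(B) = (a² + c² − b²)/(2ac) = (82.81 + 153.76 − 108.16)/(2·9.1·12.4) = 128.41/225.68 ≈ 0.568991  ⇒  B ≈ 55.3201°
cos(C) = (a² + b² − c²)/(2ab) = (82.81 + 108.16 − 153.76)/(2·9.1·10.4) = 37.21/189.28 ≈ 0.196587  ⇒  C ≈ 78.6625°
Check: A + B + C ≈ 180°

A = 46.02°, B = 55.32°, C = 78.66°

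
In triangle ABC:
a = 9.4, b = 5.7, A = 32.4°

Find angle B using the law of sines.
a/sin(A) = b/sin(B)  ⇒  sin(B) = b·sin(A)/a = 5.7·sin(32.4°)/9.4
sin(32.4°) ≈ 0.535827
sin(B) ≈ 5.7·0.535827/9.4 ≈ 3.05421/9.4 ≈ 0.324916
B = arcsin(0.324916) ≈ 18.9605°
(Since b ≤ a we need B ≤ A, so the obtuse alternative 180° − 18.9605° ≈ 161.039° is rejected.)

B = 18.96°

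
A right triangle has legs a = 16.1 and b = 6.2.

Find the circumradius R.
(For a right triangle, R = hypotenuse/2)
Hypotenuse c = √(a² + b²) = √(259.21 + 38.44) = √297.65 ≈ 17.2525
R = c/2 ≈ 17.2525/2 ≈ 8.62627

R = 8.626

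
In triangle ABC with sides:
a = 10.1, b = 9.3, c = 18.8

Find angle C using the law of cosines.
c² = a² + b² − 2ab·cos(C)  ⇒  cos(C) = (a² + b² − c²)/(2ab)
cos(C) = (10.1² + 9.3² − 18.8²)/(2·10.1·9.3) = (102.01 + 86.49 − 353.44)/187.86 = -164.94/187.86 ≈ -0.877994
C = arccos(-0.877994) ≈ 151.401°

C = 151.4°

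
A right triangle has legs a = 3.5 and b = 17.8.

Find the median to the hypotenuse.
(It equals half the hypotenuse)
Hypotenuse c = √(a² + b²) = √(12.25 + 316.84) = √329.09 ≈ 18.1408
Median to hypotenuse = c/2 ≈ 18.1408/2 ≈ 9.07042

Median = 9.07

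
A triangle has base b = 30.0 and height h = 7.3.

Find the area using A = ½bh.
A = ½·b·h = ½·30.0·7.3 = ½·219 = 109.5

Area = 109.5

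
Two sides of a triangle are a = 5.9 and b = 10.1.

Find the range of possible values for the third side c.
Triangle inequality: |a − b| < c < a + b
|a − b| = |5.9 − 10.1| = 4.2
a + b = 5.9 + 10.1 = 16

4.2 < c < 16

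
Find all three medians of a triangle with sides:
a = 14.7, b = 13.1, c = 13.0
Median formula: m_a = ½√(2b² + 2c² − a²) (and cyclically). a² = 216.09, b² = 171.61, c² = 169.
m_a = ½√(2·171.61 + 2·169 − 216.09) = ½√465.13 ≈ ½·21.5669 ≈ 10.7834
m_b = ½√(2·216.09 + 2·169 − 171.61) = ½√598.57 ≈ ½·24.4657 ≈ 12.2328
m_c = ½√(2·216.09 + 2·171.61 − 169) = ½√606.4 ≈ ½·24.6252 ≈ 12.3126

m_a = 10.78, m_b = 12.23, m_c = 12.31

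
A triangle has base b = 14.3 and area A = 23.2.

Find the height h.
A = ½·b·h  ⇒  h = 2A/b = 2·23.2/14.3 = 46.4/14.3 ≈ 3.24476

h = 3.245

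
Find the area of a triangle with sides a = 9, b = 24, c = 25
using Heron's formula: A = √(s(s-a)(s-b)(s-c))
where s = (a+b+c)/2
s = (9 + 24 + 25)/2 = 58/2 = 29
s − a = 20, s − b = 5, s − c = 4
s(s−a)(s−b)(s−c) = 29·20·5·4 = 11600
Area = √11600 ≈ 107.703

s = 29.0, Area = 107.7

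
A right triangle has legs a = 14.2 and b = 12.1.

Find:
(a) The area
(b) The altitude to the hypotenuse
(a) The legs are perpendicular, so Area = ½·a·b = ½·14.2·12.1 = ½·171.82 = 85.91
(b) Hypotenuse c = √(a² + b²) = √(201.64 + 146.41) = √348.05 ≈ 18.6561
    Area = ½·c·h_c  ⇒  h_c = 2·Area/c = 171.82/18.6561 ≈ 9.20986

Area = 85.91, h_c = 9.21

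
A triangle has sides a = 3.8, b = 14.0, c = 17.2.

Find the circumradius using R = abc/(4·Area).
First find the area with Heron's formula.
s = (3.8 + 14.0 + 17.2)/2 = 17.5
Area = √(s(s−a)(s−b)(s−c)) = √(17.5·13.7·3.5·0.3) ≈ √251.738 ≈ 15.8662
abc = 3.8·14.0·17.2 = 915.04
R = abc/(4·Area) ≈ 915.04/(4·15.8662) = 915.04/63.465 ≈ 14.418

R = 14.42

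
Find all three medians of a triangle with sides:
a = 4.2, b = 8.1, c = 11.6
Median formula: m_a = ½√(2b² + 2c² − a²) (and cyclically). a² = 17.64, b² = 65.61, c² = 134.56.
m_a = ½√(2·65.61 + 2·134.56 − 17.64) = ½√382.7 ≈ ½·19.5627 ≈ 9.78136
m_b = ½√(2·17.64 + 2·134.56 − 65.61) = ½√238.79 ≈ ½·15.4528 ≈ 7.72642
m_c = ½√(2·17.64 + 2·65.61 − 134.56) = ½√31.94 ≈ ½·5.65155 ≈ 2.82577

m_a = 9.781, m_b = 7.726, m_c = 2.826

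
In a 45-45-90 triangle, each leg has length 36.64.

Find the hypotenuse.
In a 45-45-90 triangle the sides are in ratio 1 : 1 : √2, so hypotenuse = leg·√2.
Hypotenuse = 36.64·√2 ≈ 36.64·1.41421 ≈ 51.8168

Hypotenuse = 36.64√2 = 51.82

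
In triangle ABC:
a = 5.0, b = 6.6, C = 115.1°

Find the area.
Two sides and the included angle (SAS): A = ½·a·b·sin(C) = ½·5.0·6.6·sin(115.1°)
sin(115.1°) ≈ 0.905569
A ≈ ½·33·0.905569 = 16.5·0.905569 ≈ 14.9419

Area = 14.94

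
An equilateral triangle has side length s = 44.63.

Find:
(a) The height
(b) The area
(a) The height splits the triangle into two 30-60-90 halves: h = s·√3/2 = 44.63·1.73205/2 ≈ 77.3014/2 ≈ 38.6507
(b) Area = (√3/4)·s² = (√3/4)·44.63² = (√3/4)·1991.8369 ≈ 0.433013·1991.8369 ≈ 862.491

Height = 38.65, Area = 862.5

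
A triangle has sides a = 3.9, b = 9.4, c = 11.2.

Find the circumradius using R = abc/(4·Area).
First find the area with Heron's formula.
s = (3.9 + 9.4 + 11.2)/2 = 12.25
Area = √(s(s−a)(s−b)(s−c)) = √(12.25·8.35·2.85·1.05) ≈ √306.095 ≈ 17.4956
abc = 3.9·9.4·11.2 = 410.592
R = abc/(4·Area) ≈ 410.592/(4·17.4956) = 410.592/69.9823 ≈ 5.86708

R = 5.867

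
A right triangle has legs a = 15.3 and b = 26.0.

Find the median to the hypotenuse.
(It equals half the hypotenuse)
Hypotenuse c = √(a² + b²) = √(234.09 + 676) = √910.09 ≈ 30.1677
Median to hypotenuse = c/2 ≈ 30.1677/2 ≈ 15.0838

Median = 15.08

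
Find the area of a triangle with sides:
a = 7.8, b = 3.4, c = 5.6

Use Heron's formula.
s = (7.8 + 3.4 + 5.6)/2 = 16.8/2 = 8.4
s − a = 0.6, s − b = 5, s − c = 2.8
s(s−a)(s−b)(s−c) = 8.4·0.6·5·2.8 ≈ 70.56
Area = √70.56 ≈ 8.4

Area = 8.4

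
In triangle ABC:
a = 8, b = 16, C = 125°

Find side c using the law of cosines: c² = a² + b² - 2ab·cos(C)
c² = 8² + 16² − 2·8·16·cos(125°)
cos(125°) ≈ -0.573576
c² ≈ 64 + 256 − 256·(-0.573576) ≈ 320 + 146.836 ≈ 466.836
c ≈ √466.836 ≈ 21.6064

c = 21.61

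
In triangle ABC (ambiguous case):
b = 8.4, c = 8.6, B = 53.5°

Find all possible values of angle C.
b/sin(B) = c/sin(C)  ⇒  sin(C) = c·sin(B)/b = 8.6·sin(53.5°)/8.4
sin(53.5°) ≈ 0.803857
sin(C) ≈ 8.6·0.803857/8.4 ≈ 6.91317/8.4 ≈ 0.822996
Candidate 1: C₁ = arcsin(0.822996) ≈ 55.3859°  →  A = 180° − 53.5° − 55.3859° ≈ 71.1141° > 0, valid
Candidate 2: C₂ = 180° − C₁ ≈ 124.614°  →  A = 180° − 53.5° − 124.614° ≈ 1.88587° > 0, valid

C = 55.39° or C = 124.6° (two solutions)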